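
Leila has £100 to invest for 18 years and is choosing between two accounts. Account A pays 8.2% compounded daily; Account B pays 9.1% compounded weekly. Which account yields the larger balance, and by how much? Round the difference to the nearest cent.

A: (1 + 0.082/365)^6570 ≈ 4.37468373, so 100 × 4.37468373 ≈ 437.4684.
B: (1 + 0.00175)^936 ≈ 5.13750945, so 100 × 5.13750945 ≈ 513.7509.
Difference ≈ 76.2826 in favor of B.

Account B, by £76.28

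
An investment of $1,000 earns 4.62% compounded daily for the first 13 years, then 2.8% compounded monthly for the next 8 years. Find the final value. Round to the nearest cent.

$2,280.29

Phase 1: 1,000·(1 + 0.0462/365)^4745 ≈ 1,823.1431.
Phase 2: 1,823.1431·(1 + 0.028/12)^96 ≈ 2,280.2864.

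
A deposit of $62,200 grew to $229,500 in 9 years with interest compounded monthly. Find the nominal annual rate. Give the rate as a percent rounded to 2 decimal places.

The 108-period growth factor is 229,500/62,200 = 3.68971.
r/12 = 3.68971^(1/108) − 1 ≈ 0.0121618, so r ≈ 12·0.0121618 = 14.59412%.

14.59%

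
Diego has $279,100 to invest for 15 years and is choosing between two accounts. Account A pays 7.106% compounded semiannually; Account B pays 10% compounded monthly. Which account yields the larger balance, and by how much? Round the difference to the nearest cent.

A: (1 + 0.03553)^30 ≈ 2.85023426274, so 279,100 × 2.85023426274 ≈ 795,500.3827.
B: (1 + 0.1/12)^180 ≈ 4.453919551732, so 279,100 × 4.453919551732 ≈ 1,243,088.9469.
Difference ≈ 447,588.5642 in favor of B.

Account B, by $447,588.56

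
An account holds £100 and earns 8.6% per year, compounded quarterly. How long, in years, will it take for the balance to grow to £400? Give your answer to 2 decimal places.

16.29 years

(1 + 0.0215)^(4t) = 400/100 = 4.
4t·ln(1 + 0.0215) = ln(4); 4t = 1.3863/0.0212721 ≈ 65.1695.
t ≈ 16.2924 years.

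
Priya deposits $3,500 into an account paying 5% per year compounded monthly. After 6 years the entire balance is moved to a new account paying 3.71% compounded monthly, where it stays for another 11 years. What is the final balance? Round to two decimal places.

After 6 years at 5%: 3,500 × 1.349017744 ≈ 4,721.5621.
Then 11 years at 3.71%: 4,721.5621 × 1.50301102 ≈ 7,096.5599.

$7,096.56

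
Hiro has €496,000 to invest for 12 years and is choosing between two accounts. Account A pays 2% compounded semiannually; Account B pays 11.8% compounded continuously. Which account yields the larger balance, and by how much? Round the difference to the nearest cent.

Account A growth factor: (1 + 0.01)^24 ≈ 1.26973464853; balance ≈ 629,788.3857.
Account B growth factor: e^(0.118·12) = e^1.416 ≈ 4.120605011369; balance ≈ 2,043,820.0856.
Account B is larger by 1,414,031.7000.

Account B, by €1,414,031.70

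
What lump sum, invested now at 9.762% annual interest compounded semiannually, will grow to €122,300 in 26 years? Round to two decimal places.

€10,261.05

Periodic rate = 9.762%/2 = 0.04881; 52 periods.
P = 122,300/(1 + 0.04881)^52 ≈ 122,300/11.9188571775 ≈ 10,261.0509.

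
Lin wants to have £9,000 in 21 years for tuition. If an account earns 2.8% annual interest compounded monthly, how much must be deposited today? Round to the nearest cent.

£5,002.36

Periodic rate = 2.8%/12 = 0.00233333; 252 periods.
P = 9,000/(1 + 0.028/12)^252 ≈ 9,000/1.799151321 ≈ 5,002.3586.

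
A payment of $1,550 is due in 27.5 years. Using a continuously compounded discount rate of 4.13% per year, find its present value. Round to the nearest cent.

P = A·e^(−rt) = 1,550·e^(−1.13575).
e^(−1.13575) ≈ 0.3211811451, so P ≈ 497.8308.

$497.83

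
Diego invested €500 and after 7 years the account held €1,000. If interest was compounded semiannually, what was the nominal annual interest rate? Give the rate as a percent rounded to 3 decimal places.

10.151%

The 14-period growth factor is 1,000/500 = 2.
r/2 = 2^(1/14) − 1 ≈ 0.0507566, so r ≈ 2·0.0507566 = 10.15133%.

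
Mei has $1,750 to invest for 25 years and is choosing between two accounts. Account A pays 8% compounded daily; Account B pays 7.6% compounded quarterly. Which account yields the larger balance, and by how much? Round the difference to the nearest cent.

Account A, by $1,434.40

A: (1 + 0.08/365)^9125 ≈ 7.3874369938, so 1,750 × 7.3874369938 ≈ 12,928.0147.
B: (1 + 0.019)^100 ≈ 6.5677770327, so 1,750 × 6.5677770327 ≈ 11,493.6098.
Difference ≈ 1,434.4049 in favor of A.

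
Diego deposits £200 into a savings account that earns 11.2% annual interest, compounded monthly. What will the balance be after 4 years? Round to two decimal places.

Periodic rate = 11.2%/12 = 0.00933333; periods = 12·4 = 48.
A = 200·(1 + 0.112/12)^48 ≈ 200·1.56193002 ≈ 312.3860.

£312.39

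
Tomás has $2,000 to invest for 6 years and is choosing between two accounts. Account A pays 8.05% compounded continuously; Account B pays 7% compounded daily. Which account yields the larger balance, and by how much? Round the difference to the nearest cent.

A: e^(0.0805·6) = e^0.483 ≈ 1.620929905, so 2,000 × 1.620929905 ≈ 3,241.8598.
B: (1 + 0.07/365)^2190 ≈ 1.521900269, so 2,000 × 1.521900269 ≈ 3,043.8005.
Difference ≈ 198.0593 in favor of A.

Account A, by $198.06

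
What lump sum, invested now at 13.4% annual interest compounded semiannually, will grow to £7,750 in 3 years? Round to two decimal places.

Growth factor = (1 + 0.067)^6 ≈ 1.475660718.
P = 7,750/1.475660718 ≈ 5,251.8847.

£5,251.88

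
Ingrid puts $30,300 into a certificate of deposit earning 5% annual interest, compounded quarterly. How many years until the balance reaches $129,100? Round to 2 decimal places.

(1 + 0.0125)^(4t) = 129,100/30,300 = 4.2607.
4t·ln(1 + 0.0125) = ln(4.2607); 4t = 1.4494/0.0124225 ≈ 116.6784.
t ≈ 29.1696 years.

29.17 years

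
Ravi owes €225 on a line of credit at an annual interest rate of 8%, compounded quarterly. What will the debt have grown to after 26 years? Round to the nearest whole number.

€1,764

Periodic rate = 8%/4 = 0.02; periods = 4·26 = 104.
A = 225·(1 + 0.02)^104 ≈ 225·7.841837946 ≈ 1,764.4135.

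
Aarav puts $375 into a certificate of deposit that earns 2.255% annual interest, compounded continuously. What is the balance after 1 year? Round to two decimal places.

A = P·e^(rt) = 375·e^(0.02255·1) = 375·e^0.02255.
e^0.02255 ≈ 1.02280617, so A ≈ 383.5523.

$383.55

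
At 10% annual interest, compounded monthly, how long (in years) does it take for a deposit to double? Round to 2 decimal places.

(1 + 0.00833333)^(12t) = 2.
12t = ln 2 / ln(1 + 0.00833333) ≈ 0.69315/0.0082988 ≈ 83.5238.
t ≈ 6.9603.

6.96 years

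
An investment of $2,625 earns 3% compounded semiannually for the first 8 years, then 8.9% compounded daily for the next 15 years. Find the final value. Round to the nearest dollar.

$12,656

Phase 1: 2,625·(1 + 0.015)^16 ≈ 3,331.0871.
Phase 2: 3,331.0871·(1 + 0.089/365)^5475 ≈ 12,656.0576.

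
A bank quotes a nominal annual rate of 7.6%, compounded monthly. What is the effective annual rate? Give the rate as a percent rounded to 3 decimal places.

One year is 12 periods at 0.00633333 each: (1 + 0.00633333)^12 ≈ 1.078704.
EAR = 1.078704 − 1 ≈ 7.87040%.

7.870%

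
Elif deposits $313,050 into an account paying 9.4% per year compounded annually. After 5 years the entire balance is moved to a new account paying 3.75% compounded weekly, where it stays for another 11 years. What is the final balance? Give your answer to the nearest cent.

Phase 1: 313,050·(1 + 0.094)^5 ≈ 490,569.2454.
Phase 2: 490,569.2454·(1 + 0.0375/52)^572 ≈ 740,938.6110.

$740,938.61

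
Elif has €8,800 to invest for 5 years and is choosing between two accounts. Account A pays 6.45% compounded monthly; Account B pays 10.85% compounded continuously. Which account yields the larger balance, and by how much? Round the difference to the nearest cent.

Account B, by €3,000.09

Account A growth factor: (1 + 0.005375)^60 ≈ 1.3793831059; balance ≈ 12,138.5713.
Account B growth factor: e^(0.1085·5) = e^0.5425 ≈ 1.7203022463; balance ≈ 15,138.6598.
Account B is larger by 3,000.0884.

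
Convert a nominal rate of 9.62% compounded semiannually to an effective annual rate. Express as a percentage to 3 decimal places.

9.851%

EAR = (1 + 9.62%/2)^2 − 1 = (1 + 0.0481)^2 − 1.
(1 + 0.0481)^2 ≈ 1.098514, so EAR ≈ 9.85136%.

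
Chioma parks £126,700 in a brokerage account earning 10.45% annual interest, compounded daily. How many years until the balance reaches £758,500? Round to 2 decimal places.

(1 + 0.000286301)^(365t) = 758,500/126,700 = 5.9866.
365t·ln(1 + 0.000286301) = ln(5.9866); 365t = 1.7895/0.00028626 ≈ 6251.3738.
t ≈ 17.1271 years.

17.13 years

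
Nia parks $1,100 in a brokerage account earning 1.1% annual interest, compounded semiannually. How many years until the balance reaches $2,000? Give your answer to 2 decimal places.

54.50 years

We need (1 + 0.0055)^(2t) = 1.8182, so 2t = ln 1.8182 / ln 1.0055 ≈ 108.9963.
t ≈ 108.9963/2 = 54.4981 years.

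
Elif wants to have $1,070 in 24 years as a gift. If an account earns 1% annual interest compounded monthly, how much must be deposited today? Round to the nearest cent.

$841.78

Periodic rate = 1%/12 = 0.000833333; 288 periods.
P = 1,070/(1 + 0.01/12)^288 ≈ 1,070/1.271122102 ≈ 841.7759.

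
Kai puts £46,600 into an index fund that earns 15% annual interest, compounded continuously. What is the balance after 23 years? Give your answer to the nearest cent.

£1,467,918.28

A = P·e^(rt) = 46,600·e^(0.15·23) = 46,600·e^3.45.
e^3.45 ≈ 31.50039230875, so A ≈ 1,467,918.2816.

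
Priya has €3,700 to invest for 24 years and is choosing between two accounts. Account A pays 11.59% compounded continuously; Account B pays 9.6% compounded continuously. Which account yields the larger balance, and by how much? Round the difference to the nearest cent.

A: e^(0.1159·24) = e^2.7816 ≈ 16.144832025, so 3,700 × 16.144832025 ≈ 59,735.8785.
B: e^(0.096·24) = e^2.304 ≈ 10.014159085, so 3,700 × 10.014159085 ≈ 37,052.3886.
Difference ≈ 22,683.4899 in favor of A.

Account A, by €22,683.49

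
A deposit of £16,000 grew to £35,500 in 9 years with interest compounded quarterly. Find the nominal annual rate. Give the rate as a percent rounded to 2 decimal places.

8.95%

The 36-period growth factor is 35,500/16,000 = 2.21875.
r/4 = 2.21875^(1/36) − 1 ≈ 0.0223842, so r ≈ 4·0.0223842 = 8.95367%.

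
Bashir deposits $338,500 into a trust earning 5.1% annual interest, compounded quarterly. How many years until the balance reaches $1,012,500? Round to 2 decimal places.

21.62 years

We need (1 + 0.01275)^(4t) = 2.9911, so 4t = ln 2.9911 / ln 1.01275 ≈ 86.4803.
t ≈ 86.4803/4 = 21.6201 years.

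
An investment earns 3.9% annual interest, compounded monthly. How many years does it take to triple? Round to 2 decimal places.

28.22 years

(1 + 0.00325)^(12t) = 3.
12t = ln 3 / ln(1 + 0.00325) ≈ 1.0986/0.00324473 ≈ 338.5836.
t ≈ 28.2153.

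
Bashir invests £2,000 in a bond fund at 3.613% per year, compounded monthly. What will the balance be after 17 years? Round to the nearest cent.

£3,692.98

Periodic rate = 3.613%/12 = 0.00301083; periods = 12·17 = 204.
A = 2,000·(1 + 0.03613/12)^204 ≈ 2,000·1.846491237 ≈ 3,692.9825.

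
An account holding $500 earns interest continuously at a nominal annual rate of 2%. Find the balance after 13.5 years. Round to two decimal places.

A = P·e^(rt) = 500·e^(0.02·13.5) = 500·e^0.27.
e^0.27 ≈ 1.30996445, so A ≈ 654.9822.

$654.98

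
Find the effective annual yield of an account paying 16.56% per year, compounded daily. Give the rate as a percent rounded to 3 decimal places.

18.006%

One year is 365 periods at 0.000453699 each: (1 + 0.000453699)^365 ≈ 1.180057.
EAR = 1.180057 − 1 ≈ 18.00566%.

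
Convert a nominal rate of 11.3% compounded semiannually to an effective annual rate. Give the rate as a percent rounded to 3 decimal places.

EAR = (1 + 11.3%/2)^2 − 1 = (1 + 0.0565)^2 − 1.
(1 + 0.0565)^2 ≈ 1.116192, so EAR ≈ 11.61922%.

11.619%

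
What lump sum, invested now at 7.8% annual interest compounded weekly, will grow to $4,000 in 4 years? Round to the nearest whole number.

$2,929

Growth factor = (1 + 0.0015)^208 ≈ 1.365835369.
P = 4,000/1.365835369 ≈ 2,928.6106.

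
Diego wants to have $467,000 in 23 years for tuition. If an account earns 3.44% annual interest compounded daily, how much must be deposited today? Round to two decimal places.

$211,699.23

Growth factor = (1 + 0.0344/365)^8395 ≈ 2.20595984579.
P = 467,000/2.20595984579 ≈ 211,699.2297.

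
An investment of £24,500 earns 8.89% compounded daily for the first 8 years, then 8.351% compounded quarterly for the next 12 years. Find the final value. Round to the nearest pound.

£134,503

After 8 years at 8.89%: 24,500 × 2.03625717292 ≈ 49,888.3007.
Then 12 years at 8.351%: 49,888.3007 × 2.69608973098 ≈ 134,503.3353.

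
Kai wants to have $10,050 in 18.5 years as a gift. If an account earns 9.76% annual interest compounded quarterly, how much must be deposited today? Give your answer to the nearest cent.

Periodic rate = 9.76%/4 = 0.0244; 74 periods.
P = 10,050/(1 + 0.0244)^74 ≈ 10,050/5.9531683605 ≈ 1,688.1767.

$1,688.18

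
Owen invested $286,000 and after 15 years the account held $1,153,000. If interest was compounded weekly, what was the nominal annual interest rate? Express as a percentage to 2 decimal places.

9.30%

The 780-period growth factor is 1,153,000/286,000 = 4.03147.
r/52 = 4.03147^(1/780) − 1 ≈ 0.00178895, so r ≈ 52·0.00178895 = 9.30252%.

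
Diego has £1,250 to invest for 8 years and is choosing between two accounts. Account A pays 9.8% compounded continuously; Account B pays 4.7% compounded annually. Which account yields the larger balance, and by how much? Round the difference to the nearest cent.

Account A, by £932.74

A: e^(0.098·8) = e^0.784 ≈ 2.19021563, so 1,250 × 2.19021563 ≈ 2,737.7695.
B: (1 + 0.047)^8 ≈ 1.444020815, so 1,250 × 1.444020815 ≈ 1,805.0260.
Difference ≈ 932.7435 in favor of A.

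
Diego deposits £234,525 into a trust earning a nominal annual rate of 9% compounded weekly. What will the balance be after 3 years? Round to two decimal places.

£307,147.72

Periodic rate = 9%/52 = 0.00173077; periods = 52·3 = 156.
A = 234,525·(1 + 0.09/52)^156 ≈ 234,525·1.30965876088 ≈ 307,147.7209.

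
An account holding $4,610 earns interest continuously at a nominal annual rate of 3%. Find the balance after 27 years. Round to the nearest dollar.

A = P·e^(rt) = 4,610·e^(0.03·27) = 4,610·e^0.81.
e^0.81 ≈ 2.2479079867, so A ≈ 10,362.8558.

$10,363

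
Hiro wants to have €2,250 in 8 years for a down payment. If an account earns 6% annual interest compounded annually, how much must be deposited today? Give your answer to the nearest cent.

€1,411.68

Growth factor = (1 + 0.06)^8 ≈ 1.593848075.
P = 2,250/1.593848075 ≈ 1,411.6778.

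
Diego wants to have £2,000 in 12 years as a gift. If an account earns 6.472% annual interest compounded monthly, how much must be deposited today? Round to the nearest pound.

£922

Periodic rate = 6.472%/12 = 0.00539333; 144 periods.
P = 2,000/(1 + 0.06472/12)^144 ≈ 2,000/2.169622438 ≈ 921.8194.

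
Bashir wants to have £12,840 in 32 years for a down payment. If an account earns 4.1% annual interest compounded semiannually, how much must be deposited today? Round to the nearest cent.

£3,503.74

Growth factor = (1 + 0.0205)^64 ≈ 3.6646506461.
P = 12,840/3.6646506461 ≈ 3,503.7446.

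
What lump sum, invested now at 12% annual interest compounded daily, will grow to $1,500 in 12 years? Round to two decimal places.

$355.48

Periodic rate = 12%/365 = 0.000328767; 4380 periods.
P = 1,500/(1 + 0.12/365)^4380 ≈ 1,500/4.219697063 ≈ 355.4758.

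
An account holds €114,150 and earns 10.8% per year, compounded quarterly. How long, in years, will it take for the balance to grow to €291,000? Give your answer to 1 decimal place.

8.8 years

We need (1 + 0.027)^(4t) = 2.5493, so 4t = ln 2.5493 / ln 1.027 ≈ 35.1255.
t ≈ 35.1255/4 = 8.7814 years.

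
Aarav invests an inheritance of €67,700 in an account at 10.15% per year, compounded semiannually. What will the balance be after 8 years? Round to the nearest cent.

Growth factor = (1 + 0.05075)^16 ≈ 2.20795581844.
A ≈ 67,700 × 2.20795581844 ≈ 149,478.6089.

€149,478.61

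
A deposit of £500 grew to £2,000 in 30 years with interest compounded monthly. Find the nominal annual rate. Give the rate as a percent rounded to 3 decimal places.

4.630%

(1 + r/12)^360 = 2,000/500 = 4.
1 + r/12 = 4^(1/360) ≈ 1.003858, so r/12 ≈ 0.00385824.
r ≈ 12·0.00385824 = 4.62989%.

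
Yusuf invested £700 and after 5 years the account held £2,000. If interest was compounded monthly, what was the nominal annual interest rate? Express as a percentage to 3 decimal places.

21.181%

The 60-period growth factor is 2,000/700 = 2.85714.
r/12 = 2.85714^(1/60) − 1 ≈ 0.017651, so r ≈ 12·0.017651 = 21.18121%.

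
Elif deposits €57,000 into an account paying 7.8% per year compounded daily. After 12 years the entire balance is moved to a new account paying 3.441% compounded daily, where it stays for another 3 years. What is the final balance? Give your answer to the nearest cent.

€161,124.35

Phase 1: 57,000·(1 + 0.078/365)^4380 ≈ 145,321.8984.
Phase 2: 145,321.8984·(1 + 0.03441/365)^1095 ≈ 161,124.3465.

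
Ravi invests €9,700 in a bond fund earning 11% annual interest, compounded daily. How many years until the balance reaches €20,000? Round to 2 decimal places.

(1 + 0.00030137)^(365t) = 20,000/9,700 = 2.0619.
365t·ln(1 + 0.00030137) = ln(2.0619); 365t = 0.72361/0.000301324 ≈ 2401.4193.
t ≈ 6.5792 years.

6.58 years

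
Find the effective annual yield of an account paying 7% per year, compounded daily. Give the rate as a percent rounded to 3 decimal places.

EAR = (1 + 7%/365)^365 − 1 = (1 + 0.000191781)^365 − 1.
(1 + 0.000191781)^365 ≈ 1.072501, so EAR ≈ 7.25010%.

7.250%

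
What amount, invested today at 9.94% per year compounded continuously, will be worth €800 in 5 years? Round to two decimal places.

€486.68

P = A·e^(−rt) = 800·e^(−0.497).
e^(−0.497) ≈ 0.608352984, so P ≈ 486.6824.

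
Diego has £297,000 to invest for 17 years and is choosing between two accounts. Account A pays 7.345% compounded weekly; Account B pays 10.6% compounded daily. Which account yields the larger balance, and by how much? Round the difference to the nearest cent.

Account B, by £765,549.78

Account A growth factor: (1 + 0.0014125)^884 ≈ 3.482564579397; balance ≈ 1,034,321.6801.
Account B growth factor: (1 + 0.106/365)^6205 ≈ 6.060173259654; balance ≈ 1,799,871.4581.
Account B is larger by 765,549.7780.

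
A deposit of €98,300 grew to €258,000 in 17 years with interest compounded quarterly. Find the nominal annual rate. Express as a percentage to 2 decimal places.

(1 + r/4)^68 = 258,000/98,300 = 2.62462.
1 + r/4 = 2.62462^(1/68) ≈ 1.014291, so r/4 ≈ 0.0142914.
r ≈ 4·0.0142914 = 5.71656%.

5.72%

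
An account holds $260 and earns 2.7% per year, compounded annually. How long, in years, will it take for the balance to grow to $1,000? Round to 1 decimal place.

50.6 years

We need (1 + 0.027)^t = 3.8462, so t = ln 3.8462 / ln 1.027 ≈ 50.5622.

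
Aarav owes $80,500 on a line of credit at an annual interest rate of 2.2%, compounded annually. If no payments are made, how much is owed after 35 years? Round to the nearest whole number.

Growth factor = (1 + 0.022)^35 ≈ 2.14181202703.
A ≈ 80,500 × 2.14181202703 ≈ 172,415.8682.

$172,416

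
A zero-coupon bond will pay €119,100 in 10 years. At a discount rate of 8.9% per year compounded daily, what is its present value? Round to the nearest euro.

Growth factor = (1 + 0.089/365)^3650 ≈ 2.43486548032.
P = 119,100/2.43486548032 ≈ 48,914.4066.

€48,914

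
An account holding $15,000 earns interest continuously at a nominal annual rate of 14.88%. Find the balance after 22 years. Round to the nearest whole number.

A = P·e^(rt) = 15,000·e^(0.1488·22) = 15,000·e^3.2736.
e^3.2736 ≈ 26.4062308672, so A ≈ 396,093.4630.

$396,093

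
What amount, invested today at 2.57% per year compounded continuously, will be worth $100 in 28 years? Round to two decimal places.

$48.69

P = A·e^(−rt) = 100·e^(−0.7196).
e^(−0.7196) ≈ 0.486947, so P ≈ 48.6947.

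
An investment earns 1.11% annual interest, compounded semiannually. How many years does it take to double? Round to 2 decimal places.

(1 + 0.00555)^(2t) = 2.
2t = ln 2 / ln(1 + 0.00555) ≈ 0.69315/0.00553466 ≈ 125.2376.
t ≈ 62.6188.

62.62 years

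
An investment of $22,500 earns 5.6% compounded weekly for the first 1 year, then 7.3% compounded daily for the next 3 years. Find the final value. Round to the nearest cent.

$29,620.40

After 1 years at 5.6%: 22,500 × 1.0575658165 ≈ 23,795.2309.
Then 3 years at 7.3%: 23,795.2309 × 1.2448040188 ≈ 29,620.3990.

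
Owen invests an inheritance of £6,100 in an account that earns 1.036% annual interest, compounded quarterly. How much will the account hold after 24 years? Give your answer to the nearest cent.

Growth factor = (1 + 0.00259)^96 ≈ 1.281868227.
A ≈ 6,100 × 1.281868227 ≈ 7,819.3962.

£7,819.40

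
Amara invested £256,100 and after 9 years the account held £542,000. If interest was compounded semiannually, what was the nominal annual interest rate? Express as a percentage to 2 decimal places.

8.51%

The 18-period growth factor is 542,000/256,100 = 2.11636.
r/2 = 2.11636^(1/18) − 1 ≈ 0.0425294, so r ≈ 2·0.0425294 = 8.50588%.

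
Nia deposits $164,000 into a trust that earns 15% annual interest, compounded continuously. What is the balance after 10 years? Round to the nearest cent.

A = P·e^(rt) = 164,000·e^(0.15·10) = 164,000·e^1.5.
e^1.5 ≈ 4.48168907034, so A ≈ 734,997.0075.

$734,997.01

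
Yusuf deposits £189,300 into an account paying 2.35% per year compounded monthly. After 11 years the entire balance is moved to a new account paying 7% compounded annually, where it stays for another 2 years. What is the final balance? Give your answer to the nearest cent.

After 11 years at 2.35%: 189,300 × 1.29465883865 ≈ 245,078.9182.
Then 2 years at 7%: 245,078.9182 × 1.1449 ≈ 280,590.8534.

£280,590.85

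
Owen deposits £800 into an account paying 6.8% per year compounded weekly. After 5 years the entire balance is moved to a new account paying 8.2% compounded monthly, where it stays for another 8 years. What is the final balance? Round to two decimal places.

After 5 years at 6.8%: 800 × 1.404635567 ≈ 1,123.7085.
Then 8 years at 8.2%: 1,123.7085 × 1.922773789 ≈ 2,160.6372.

£2,160.64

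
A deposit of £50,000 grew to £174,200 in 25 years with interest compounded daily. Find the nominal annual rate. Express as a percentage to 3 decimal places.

4.993%

The 9125-period growth factor is 174,200/50,000 = 3.484.
r/365 = 3.484^(1/9125) − 1 ≈ 0.000136796, so r ≈ 365·0.000136796 = 4.99307%.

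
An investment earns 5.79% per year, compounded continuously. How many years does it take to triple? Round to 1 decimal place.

19.0 years

e^(0.0579t) = 3, so 0.0579t = ln 3 ≈ 1.0986.
t ≈ 1.0986/0.0579 ≈ 18.9743.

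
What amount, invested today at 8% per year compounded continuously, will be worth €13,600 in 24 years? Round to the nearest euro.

P = A·e^(−rt) = 13,600·e^(−1.92).
e^(−1.92) ≈ 0.14660696213, so P ≈ 1,993.8547.

€1,994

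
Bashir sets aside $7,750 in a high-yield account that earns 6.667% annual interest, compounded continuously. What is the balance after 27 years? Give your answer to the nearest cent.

A = P·e^(rt) = 7,750·e^(0.06667·27) = 7,750·e^1.80009.
e^1.80009 ≈ 6.0501919572, so A ≈ 46,888.9877.

$46,888.99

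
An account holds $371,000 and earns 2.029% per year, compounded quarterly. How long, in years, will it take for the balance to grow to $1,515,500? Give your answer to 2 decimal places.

69.53 years

We need (1 + 0.0050725)^(4t) = 4.0849, so 4t = ln 4.0849 / ln 1.005073 ≈ 278.1399.
t ≈ 278.1399/4 = 69.5350 years.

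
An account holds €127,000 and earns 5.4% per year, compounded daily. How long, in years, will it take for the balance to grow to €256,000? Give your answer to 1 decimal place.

(1 + 0.000147945)^(365t) = 256,000/127,000 = 2.0157.
365t·ln(1 + 0.000147945) = ln(2.0157); 365t = 0.70099/0.000147934 ≈ 4738.5261.
t ≈ 12.9823 years.

13.0 years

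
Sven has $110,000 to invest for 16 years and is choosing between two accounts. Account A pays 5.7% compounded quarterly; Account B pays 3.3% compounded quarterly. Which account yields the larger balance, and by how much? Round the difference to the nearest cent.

Account A growth factor: (1 + 0.01425)^64 ≈ 2.47332420717; balance ≈ 272,065.6628.
Account B growth factor: (1 + 0.00825)^64 ≈ 1.69186911902; balance ≈ 186,105.6031.
Account A is larger by 85,960.0597.

Account A, by $85,960.06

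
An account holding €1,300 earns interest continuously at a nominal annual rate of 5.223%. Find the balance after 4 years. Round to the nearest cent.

A = P·e^(rt) = 1,300·e^(0.05223·4) = 1,300·e^0.20892.
e^0.20892 ≈ 1.232346407, so A ≈ 1,602.0503.

€1,602.05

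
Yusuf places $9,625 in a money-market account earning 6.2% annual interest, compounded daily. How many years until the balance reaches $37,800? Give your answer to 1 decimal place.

We need (1 + 0.000169863)^(365t) = 3.9273, so 365t = ln 3.9273 / ln 1.00017 ≈ 8053.9099.
t ≈ 8053.9099/365 = 22.0655 years.

22.1 years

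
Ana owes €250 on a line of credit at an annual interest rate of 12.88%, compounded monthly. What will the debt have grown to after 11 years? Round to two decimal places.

Periodic rate = 12.88%/12 = 0.0107333; periods = 12·11 = 132.
A = 250·(1 + 0.1288/12)^132 ≈ 250·4.092886552 ≈ 1,023.2216.

€1,023.22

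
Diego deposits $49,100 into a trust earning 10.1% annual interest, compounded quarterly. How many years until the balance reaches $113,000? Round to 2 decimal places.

8.36 years

We need (1 + 0.02525)^(4t) = 2.3014, so 4t = ln 2.3014 / ln 1.02525 ≈ 33.4261.
t ≈ 33.4261/4 = 8.3565 years.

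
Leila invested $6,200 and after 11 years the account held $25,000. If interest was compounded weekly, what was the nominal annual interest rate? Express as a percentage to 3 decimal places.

The 572-period growth factor is 25,000/6,200 = 4.03226.
r/52 = 4.03226^(1/572) − 1 ≈ 0.00244061, so r ≈ 52·0.00244061 = 12.69116%.

12.691%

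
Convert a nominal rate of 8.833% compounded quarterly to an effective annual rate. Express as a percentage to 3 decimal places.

EAR = (1 + 8.833%/4)^4 − 1 = (1 + 0.0220825)^4 − 1.
(1 + 0.0220825)^4 ≈ 1.091299, so EAR ≈ 9.12991%.

9.130%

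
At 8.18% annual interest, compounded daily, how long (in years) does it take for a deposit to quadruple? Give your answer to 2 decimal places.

16.95 years

(1 + 0.00022411)^(365t) = 4.
365t = ln 4 / ln(1 + 0.00022411) ≈ 1.3863/0.000224084 ≈ 6186.4809.
t ≈ 16.9493.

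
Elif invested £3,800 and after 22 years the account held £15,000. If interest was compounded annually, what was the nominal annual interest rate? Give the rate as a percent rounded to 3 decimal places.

6.440%

The 22-period growth factor is 15,000/3,800 = 3.94737.
r = 3.94737^(1/22) − 1 ≈ 0.0644001, i.e. 6.44001%.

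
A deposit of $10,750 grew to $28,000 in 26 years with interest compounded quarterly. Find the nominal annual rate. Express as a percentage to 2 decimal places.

(1 + r/4)^104 = 28,000/10,750 = 2.60465.
1 + r/4 = 2.60465^(1/104) ≈ 1.009247, so r/4 ≈ 0.00924729.
r ≈ 4·0.00924729 = 3.69892%.

3.70%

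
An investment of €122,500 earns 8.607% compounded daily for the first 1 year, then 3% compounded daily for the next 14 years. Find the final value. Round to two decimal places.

€203,192.46

Phase 1: 122,500·(1 + 0.08607/365)^365 ≈ 133,509.2660.
Phase 2: 133,509.2660·(1 + 0.03/365)^5110 ≈ 203,192.4632.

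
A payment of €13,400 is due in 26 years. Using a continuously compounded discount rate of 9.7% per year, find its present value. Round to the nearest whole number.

P = A·e^(−rt) = 13,400·e^(−2.522).
e^(−2.522) ≈ 0.080298848348, so P ≈ 1,076.0046.

€1,076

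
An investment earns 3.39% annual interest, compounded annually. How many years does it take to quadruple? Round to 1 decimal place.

41.6 years

(1 + 0.0339)^t = 4.
t = ln 4 / ln(1 + 0.0339) ≈ 1.3863/0.0333381 ≈ 41.5829.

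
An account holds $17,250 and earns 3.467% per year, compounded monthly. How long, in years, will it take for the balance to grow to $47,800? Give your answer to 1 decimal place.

We need (1 + 0.00288917)^(12t) = 2.771, so 12t = ln 2.771 / ln 1.002889 ≈ 353.2801.
t ≈ 353.2801/12 = 29.4400 years.

29.4 years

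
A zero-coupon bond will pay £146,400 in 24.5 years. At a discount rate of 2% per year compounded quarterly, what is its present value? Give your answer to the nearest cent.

£89,798.07

Periodic rate = 2%/4 = 0.005; 98 periods.
P = 146,400/(1 + 0.005)^98 ≈ 146,400/1.63032448911 ≈ 89,798.0745.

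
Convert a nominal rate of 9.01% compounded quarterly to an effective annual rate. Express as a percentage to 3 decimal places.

EAR = (1 + 9.01%/4)^4 − 1 = (1 + 0.022525)^4 − 1.
(1 + 0.022525)^4 ≈ 1.09319, so EAR ≈ 9.31902%.

9.319%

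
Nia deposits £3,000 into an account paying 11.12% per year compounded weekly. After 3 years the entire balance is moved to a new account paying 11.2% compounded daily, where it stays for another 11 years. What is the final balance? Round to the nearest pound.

Phase 1: 3,000·(1 + 0.1112/52)^156 ≈ 4,186.4625.
Phase 2: 4,186.4625·(1 + 0.112/365)^4015 ≈ 14,348.8116.

£14,349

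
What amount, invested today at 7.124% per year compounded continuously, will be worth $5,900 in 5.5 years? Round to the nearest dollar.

P = A·e^(−rt) = 5,900·e^(−0.39182).
e^(−0.39182) ≈ 0.6758257516, so P ≈ 3,987.3719.

$3,987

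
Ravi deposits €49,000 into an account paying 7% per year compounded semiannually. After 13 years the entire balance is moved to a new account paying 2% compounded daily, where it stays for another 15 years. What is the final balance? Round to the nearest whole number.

€161,782

After 13 years at 7%: 49,000 × 2.44595855872 ≈ 119,851.9694.
Then 15 years at 2%: 119,851.9694 × 1.3498477133 ≈ 161,781.9068.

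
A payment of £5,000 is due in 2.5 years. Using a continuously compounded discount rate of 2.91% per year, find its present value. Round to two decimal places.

P = A·e^(−rt) = 5,000·e^(−0.07275).
e^(−0.07275) ≈ 0.9298332593, so P ≈ 4,649.1663.

£4,649.17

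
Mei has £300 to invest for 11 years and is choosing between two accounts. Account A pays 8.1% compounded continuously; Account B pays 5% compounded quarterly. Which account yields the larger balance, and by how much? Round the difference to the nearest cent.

Account A, by £213.06

Account A growth factor: e^(0.081·11) = e^0.891 ≈ 2.437566; balance ≈ 731.2698.
Account B growth factor: (1 + 0.0125)^44 ≈ 1.72735421; balance ≈ 518.2063.
Account A is larger by 213.0635.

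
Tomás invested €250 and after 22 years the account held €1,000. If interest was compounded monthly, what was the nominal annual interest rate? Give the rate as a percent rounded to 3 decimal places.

(1 + r/12)^264 = 1,000/250 = 4.
1 + r/12 = 4^(1/264) ≈ 1.005265, so r/12 ≈ 0.00526493.
r ≈ 12·0.00526493 = 6.31791%.

6.318%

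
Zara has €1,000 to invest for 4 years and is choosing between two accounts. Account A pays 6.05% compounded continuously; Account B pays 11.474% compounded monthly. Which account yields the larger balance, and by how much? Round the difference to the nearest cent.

A: e^(0.0605·4) = e^0.242 ≈ 1.273794193, so 1,000 × 1.273794193 ≈ 1,273.7942.
B: (1 + 0.11474/12)^48 ≈ 1.578980959, so 1,000 × 1.578980959 ≈ 1,578.9810.
Difference ≈ 305.1868 in favor of B.

Account B, by €305.19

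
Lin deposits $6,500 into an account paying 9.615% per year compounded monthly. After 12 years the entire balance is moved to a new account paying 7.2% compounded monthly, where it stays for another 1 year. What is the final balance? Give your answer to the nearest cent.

$22,038.46

Phase 1: 6,500·(1 + 0.0080125)^144 ≈ 20,511.8816.
Phase 2: 20,511.8816·(1 + 0.006)^12 ≈ 22,038.4613.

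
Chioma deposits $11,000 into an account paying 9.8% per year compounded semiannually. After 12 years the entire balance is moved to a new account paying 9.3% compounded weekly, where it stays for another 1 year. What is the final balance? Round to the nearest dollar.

After 12 years at 9.8%: 11,000 × 3.1521851348 ≈ 34,674.0365.
Then 1 years at 9.3%: 34,674.0365 × 1.097370579 ≈ 38,050.2675.

$38,050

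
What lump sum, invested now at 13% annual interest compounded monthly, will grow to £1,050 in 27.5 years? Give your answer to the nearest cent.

Periodic rate = 13%/12 = 0.0108333; 330 periods.
P = 1,050/(1 + 0.13/12)^330 ≈ 1,050/35.01491612 ≈ 29.9872.

£29.99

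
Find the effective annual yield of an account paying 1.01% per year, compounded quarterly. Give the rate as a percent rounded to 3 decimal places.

1.014%

One year is 4 periods at 0.002525 each: (1 + 0.002525)^4 ≈ 1.010138.
EAR = 1.010138 − 1 ≈ 1.01383%.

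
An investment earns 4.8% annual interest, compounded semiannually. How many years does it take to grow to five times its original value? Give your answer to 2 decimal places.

33.93 years

(1 + 0.024)^(2t) = 5.
2t = ln 5 / ln(1 + 0.024) ≈ 1.6094/0.0237165 ≈ 67.8615.
t ≈ 33.9307.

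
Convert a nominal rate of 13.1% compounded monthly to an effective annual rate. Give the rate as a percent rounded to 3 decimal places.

One year is 12 periods at 0.0109167 each: (1 + 0.0109167)^12 ≈ 1.139159.
EAR = 1.139159 − 1 ≈ 13.91588%.

13.916%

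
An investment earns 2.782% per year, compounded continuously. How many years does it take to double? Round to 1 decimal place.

24.9 years

e^(0.02782t) = 2, so 0.02782t = ln 2 ≈ 0.69315.
t ≈ 0.69315/0.02782 ≈ 24.9154.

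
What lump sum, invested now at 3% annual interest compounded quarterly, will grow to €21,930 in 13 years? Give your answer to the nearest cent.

Periodic rate = 3%/4 = 0.0075; 52 periods.
P = 21,930/(1 + 0.0075)^52 ≈ 21,930/1.4748330126 ≈ 14,869.4800.

€14,869.48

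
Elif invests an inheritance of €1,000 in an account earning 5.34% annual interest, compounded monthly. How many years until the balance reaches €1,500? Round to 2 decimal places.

(1 + 0.00445)^(12t) = 1,500/1,000 = 1.5.
12t·ln(1 + 0.00445) = ln(1.5); 12t = 0.40547/0.00444013 ≈ 91.3183.
t ≈ 7.6099 years.

7.61 years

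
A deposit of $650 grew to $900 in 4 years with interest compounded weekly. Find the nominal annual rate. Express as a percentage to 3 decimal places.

8.142%

(1 + r/52)^208 = 900/650 = 1.38462.
1 + r/52 = 1.38462^(1/208) ≈ 1.001566, so r/52 ≈ 0.00156576.
r ≈ 52·0.00156576 = 8.14193%.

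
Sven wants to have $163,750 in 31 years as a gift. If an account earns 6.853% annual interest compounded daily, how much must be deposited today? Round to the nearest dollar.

Periodic rate = 6.853%/365 = 0.000187753; 11315 periods.
P = 163,750/(1 + 0.06853/365)^11315 ≈ 163,750/8.36645777859 ≈ 19,572.2018.

$19,572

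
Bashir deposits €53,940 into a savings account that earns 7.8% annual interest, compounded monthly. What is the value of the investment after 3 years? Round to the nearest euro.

Growth factor = (1 + 0.0065)^36 ≈ 1.2626879969.
A ≈ 53,940 × 1.2626879969 ≈ 68,109.3906.

€68,109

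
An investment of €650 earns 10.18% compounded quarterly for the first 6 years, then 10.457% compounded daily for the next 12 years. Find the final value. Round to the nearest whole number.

Phase 1: 650·(1 + 0.02545)^24 ≈ 1,188.1222.
Phase 2: 1,188.1222·(1 + 0.10457/365)^4380 ≈ 4,166.3250.

€4,166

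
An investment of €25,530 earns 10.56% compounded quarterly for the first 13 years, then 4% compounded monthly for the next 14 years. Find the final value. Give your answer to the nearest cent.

Phase 1: 25,530·(1 + 0.0264)^52 ≈ 98,972.8941.
Phase 2: 98,972.8941·(1 + 0.04/12)^168 ≈ 173,107.8397.

€173,107.84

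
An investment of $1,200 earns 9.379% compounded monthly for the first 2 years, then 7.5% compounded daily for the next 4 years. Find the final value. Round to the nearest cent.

Phase 1: 1,200·(1 + 0.09379/12)^24 ≈ 1,446.5368.
Phase 2: 1,446.5368·(1 + 0.075/365)^1460 ≈ 1,952.5603.

$1,952.56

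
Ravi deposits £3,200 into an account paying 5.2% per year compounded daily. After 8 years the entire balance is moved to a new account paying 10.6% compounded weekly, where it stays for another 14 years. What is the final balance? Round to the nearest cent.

After 8 years at 5.2%: 3,200 × 1.5158409537 ≈ 4,850.6911.
Then 14 years at 10.6%: 4,850.6911 × 4.4038956046 ≈ 21,361.9370.

£21,361.94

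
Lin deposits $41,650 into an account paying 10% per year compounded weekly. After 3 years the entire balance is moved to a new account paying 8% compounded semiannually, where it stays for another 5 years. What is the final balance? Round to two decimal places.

$83,197.76

After 3 years at 10%: 41,650 × 1.3494699797 ≈ 56,205.4247.
Then 5 years at 8%: 56,205.4247 × 1.4802442849 ≈ 83,197.7586.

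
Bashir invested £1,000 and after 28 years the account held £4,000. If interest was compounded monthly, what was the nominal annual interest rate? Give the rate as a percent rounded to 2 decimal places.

4.96%

The 336-period growth factor is 4,000/1,000 = 4.
r/12 = 4^(1/336) − 1 ≈ 0.0041344, so r ≈ 12·0.0041344 = 4.96128%.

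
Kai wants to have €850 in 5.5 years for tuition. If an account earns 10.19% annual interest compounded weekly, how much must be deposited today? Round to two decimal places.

€485.58

Growth factor = (1 + 0.1019/52)^286 ≈ 1.75050021.
P = 850/1.75050021 ≈ 485.5755.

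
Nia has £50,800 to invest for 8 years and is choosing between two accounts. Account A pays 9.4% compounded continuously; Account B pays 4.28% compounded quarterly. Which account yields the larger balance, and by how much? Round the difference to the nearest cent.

Account A, by £36,346.08

Account A growth factor: e^(0.094·8) = e^0.752 ≈ 2.12123825347; balance ≈ 107,758.9033.
Account B growth factor: (1 + 0.0107)^32 ≈ 1.4057642754; balance ≈ 71,412.8252.
Account A is larger by 36,346.0781.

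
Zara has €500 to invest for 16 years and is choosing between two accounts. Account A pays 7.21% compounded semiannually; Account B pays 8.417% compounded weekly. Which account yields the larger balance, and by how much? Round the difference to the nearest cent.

A: (1 + 0.03605)^32 ≈ 3.105867198, so 500 × 3.105867198 ≈ 1,552.9336.
B: (1 + 0.08417/52)^832 ≈ 3.840610115, so 500 × 3.840610115 ≈ 1,920.3051.
Difference ≈ 367.3715 in favor of B.

Account B, by €367.37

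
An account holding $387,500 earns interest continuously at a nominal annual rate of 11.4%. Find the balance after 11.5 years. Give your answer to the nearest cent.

$1,437,579.17

A = P·e^(rt) = 387,500·e^(0.114·11.5) = 387,500·e^1.311.
e^1.311 ≈ 3.709881739627, so A ≈ 1,437,579.1741.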